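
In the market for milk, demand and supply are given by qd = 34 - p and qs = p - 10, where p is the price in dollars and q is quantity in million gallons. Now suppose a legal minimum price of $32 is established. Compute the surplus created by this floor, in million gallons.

20

Without the control the market clears where 34 - p = p - 10, i.e. p* = 22 and q* = 12.
The floor of 32 is above the equilibrium price 22, so it binds.
At p = 32: qd = 34 - 32 = 2 and qs = 32 - 10 = 22.
Surplus = qs - qd = 22 - 2 = 20.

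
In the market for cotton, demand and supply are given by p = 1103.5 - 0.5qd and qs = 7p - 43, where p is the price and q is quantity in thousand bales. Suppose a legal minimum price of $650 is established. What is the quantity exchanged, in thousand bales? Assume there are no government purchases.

907

Rearranging demand gives qd = 2207 - 2p. Equilibrium: 2207 - 2p = 7p - 43, so 2250 = 9p and p* = 250, q* = 1707.
Since 650 > 250, the floor is binding.
At p = 650: qd = 2207 - 2·650 = 907 and qs = 7·650 - 43 = 4507.
The quantity actually transacted is the short side, demand: 907.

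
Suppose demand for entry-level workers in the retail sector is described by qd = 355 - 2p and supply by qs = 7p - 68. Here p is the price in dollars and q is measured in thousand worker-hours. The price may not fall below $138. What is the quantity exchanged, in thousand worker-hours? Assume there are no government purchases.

79

Setting quantity demanded equal to quantity supplied, 355 - 2p = 7p - 68, gives p* = 47 and q* = 261.
The floor of 138 is above the equilibrium price 47, so it binds.
At p = 138: qd = 355 - 2·138 = 79 and qs = 7·138 - 68 = 898.
The quantity actually transacted is the short side, demand: 79.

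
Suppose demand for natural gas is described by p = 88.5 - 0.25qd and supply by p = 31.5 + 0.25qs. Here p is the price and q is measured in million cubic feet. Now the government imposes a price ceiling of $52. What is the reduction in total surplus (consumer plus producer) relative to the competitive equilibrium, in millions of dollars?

Rearranging demand gives qd = 354 - 4p; rearranging supply gives qs = 4p - 126. Setting quantity demanded equal to quantity supplied, 354 - 4p = 4p - 126, gives p* = 60 and q* = 114.
Since 52 < 60, the ceiling is binding.
At p = 52: qd = 354 - 4·52 = 146 and qs = 4·52 - 126 = 82.
Quantity traded falls to 82. At q = 82 the demand price is (354 - 82)/4 = 68 and the supply price is (126 + 82)/4 = 52.
Deadweight loss = ½ · (68 - 52) · (114 - 82) = ½ · 16 · 32 = 256.

256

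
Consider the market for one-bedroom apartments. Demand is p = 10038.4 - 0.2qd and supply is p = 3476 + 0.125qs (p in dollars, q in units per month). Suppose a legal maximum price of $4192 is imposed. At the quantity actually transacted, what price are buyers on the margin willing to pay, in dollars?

8892.8

Rearranging demand gives qd = 50192 - 5p; rearranging supply gives qs = 8p - 27808. In a free market, 50192 - 5p = 8p - 27808 gives the equilibrium p* = 6000, q* = 20192.
Because the ceiling (4192) lies below the market-clearing price, it is binding.
At p = 4192: qd = 50192 - 5·4192 = 29232 and qs = 8·4192 - 27808 = 5728.
Only 5728 units reach the market. On the demand curve, the marginal buyer's willingness to pay at q = 5728 is (50192 - 5728)/5 = 8892.8.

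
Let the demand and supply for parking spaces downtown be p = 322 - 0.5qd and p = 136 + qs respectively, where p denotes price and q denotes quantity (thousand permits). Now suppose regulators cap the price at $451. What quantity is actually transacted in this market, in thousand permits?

124

Rearranging demand gives qd = 644 - 2p; rearranging supply gives qs = p - 136. Equilibrium: 644 - 2p = p - 136, so 780 = 3p and p* = 260, q* = 124.
The ceiling of 451 is above the equilibrium price 260, so it is not binding; the market clears at p* = 260, q* = 124.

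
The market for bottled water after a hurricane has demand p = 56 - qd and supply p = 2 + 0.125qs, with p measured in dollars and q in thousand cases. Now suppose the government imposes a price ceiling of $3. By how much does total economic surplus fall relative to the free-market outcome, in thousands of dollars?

900

Rearranging demand gives qd = 56 - p; rearranging supply gives qs = 8p - 16. Without the control the market clears where 56 - p = 8p - 16, i.e. p* = 8 and q* = 48.
Since 3 < 8, the ceiling is binding.
At p = 3: qd = 56 - 3 = 53 and qs = 8·3 - 16 = 8.
Quantity traded falls to 8. At q = 8 the demand price is 56 - 8 = 48 and the supply price is (16 + 8)/8 = 3.
Deadweight loss = ½ · (48 - 3) · (48 - 8) = ½ · 45 · 40 = 900.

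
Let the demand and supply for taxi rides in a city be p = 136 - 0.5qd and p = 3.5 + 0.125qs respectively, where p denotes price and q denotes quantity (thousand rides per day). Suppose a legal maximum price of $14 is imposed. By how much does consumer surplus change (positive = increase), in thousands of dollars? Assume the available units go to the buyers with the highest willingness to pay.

Rearranging demand gives qd = 272 - 2p; rearranging supply gives qs = 8p - 28. In a free market, 272 - 2p = 8p - 28 gives the equilibrium p* = 30, q* = 212.
Because the ceiling (14) lies below the market-clearing price, it is binding.
At p = 14: qd = 272 - 2·14 = 244 and qs = 8·14 - 28 = 84.
Consumer surplus without the control is ½ · (136 - 30) · 212 = 11236.
With the ceiling, 84 units are sold at 14 (assume they go to the highest-value buyers). The demand price at q = 84 is 94, so CS = ½ · [(136 - 14) + (94 - 14)] · 84 = 8484.
Change in consumer surplus = 8484 - 11236 = -2752.

-2752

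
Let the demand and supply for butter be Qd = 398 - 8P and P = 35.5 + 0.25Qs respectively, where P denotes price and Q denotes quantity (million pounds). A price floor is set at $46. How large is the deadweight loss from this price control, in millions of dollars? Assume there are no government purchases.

Rearranging supply gives Qs = 4P - 142. Setting quantity demanded equal to quantity supplied, 398 - 8P = 4P - 142, gives P* = 45 and Q* = 38.
Because the floor (46) lies above the market-clearing price, it is binding.
At P = 46: Qd = 398 - 8·46 = 30 and Qs = 4·46 - 142 = 42.
Quantity traded falls to 30. At Q = 30 the demand price is (398 - 30)/8 = 46 and the supply price is (142 + 30)/4 = 43.
Deadweight loss = ½ · (46 - 43) · (38 - 30) = ½ · 3 · 8 = 12.

12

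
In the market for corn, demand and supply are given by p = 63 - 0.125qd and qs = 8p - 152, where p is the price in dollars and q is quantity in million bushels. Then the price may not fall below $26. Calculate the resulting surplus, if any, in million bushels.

0

Rearranging demand gives qd = 504 - 8p. Setting quantity demanded equal to quantity supplied, 504 - 8p = 8p - 152, gives p* = 41 and q* = 176.
The floor of 26 is below the equilibrium price 41, so it is not binding; the market clears at p* = 41, q* = 176.
Since the control does not bind, there is no surplus.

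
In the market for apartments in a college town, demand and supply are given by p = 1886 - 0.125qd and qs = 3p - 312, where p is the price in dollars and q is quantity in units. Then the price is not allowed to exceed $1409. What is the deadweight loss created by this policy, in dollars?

Rearranging demand gives qd = 15088 - 8p. Setting quantity demanded equal to quantity supplied, 15088 - 8p = 3p - 312, gives p* = 1400 and q* = 3888.
The ceiling of 1409 is above the equilibrium price 1400, so it is not binding; the market clears at p* = 1400, q* = 3888.
Since the control does not bind, no trades are prevented and deadweight loss is zero.

0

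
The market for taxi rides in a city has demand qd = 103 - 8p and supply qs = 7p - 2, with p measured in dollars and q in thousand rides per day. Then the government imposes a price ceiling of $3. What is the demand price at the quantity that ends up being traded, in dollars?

Without the control the market clears where 103 - 8p = 7p - 2, i.e. p* = 7 and q* = 47.
The ceiling of 3 is below the equilibrium price 7, so it binds.
At p = 3: qd = 103 - 8·3 = 79 and qs = 7·3 - 2 = 19.
Only 19 units reach the market. On the demand curve, the marginal buyer's willingness to pay at q = 19 is (103 - 19)/8 = 10.5.

10.5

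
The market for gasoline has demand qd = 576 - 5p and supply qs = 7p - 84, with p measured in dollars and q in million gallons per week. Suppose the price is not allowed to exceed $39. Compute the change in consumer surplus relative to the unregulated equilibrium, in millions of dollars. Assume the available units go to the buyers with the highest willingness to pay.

1769.6

Equilibrium: 576 - 5p = 7p - 84, so 660 = 12p and p* = 55, q* = 301.
The ceiling of 39 is below the equilibrium price 55, so it binds.
At p = 39: qd = 576 - 5·39 = 381 and qs = 7·39 - 84 = 189.
Consumer surplus without the control is ½ · (115.2 - 55) · 301 = 9060.1.
With the ceiling, 189 units are sold at 39 (assume they go to the highest-value buyers). The demand price at q = 189 is 77.4, so CS = ½ · [(115.2 - 39) + (77.4 - 39)] · 189 = 10829.7.
Change in consumer surplus = 10829.7 - 9060.1 = 1769.6.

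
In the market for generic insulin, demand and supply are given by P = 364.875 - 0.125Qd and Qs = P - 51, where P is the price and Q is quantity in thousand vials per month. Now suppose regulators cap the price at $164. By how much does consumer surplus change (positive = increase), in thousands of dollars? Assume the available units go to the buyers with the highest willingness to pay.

Rearranging demand gives Qd = 2919 - 8P. In a free market, 2919 - 8P = P - 51 gives the equilibrium P* = 330, Q* = 279.
Since 164 < 330, the ceiling is binding.
At P = 164: Qd = 2919 - 8·164 = 1607 and Qs = 164 - 51 = 113.
Consumer surplus without the control is ½ · (364.875 - 330) · 279 = 4865.0625.
With the ceiling, 113 units are sold at 164 (assume they go to the highest-value buyers). The demand price at Q = 113 is 350.75, so CS = ½ · [(364.875 - 164) + (350.75 - 164)] · 113 = 21900.8125.
Change in consumer surplus = 21900.8125 - 4865.0625 = 17035.75.

17035.75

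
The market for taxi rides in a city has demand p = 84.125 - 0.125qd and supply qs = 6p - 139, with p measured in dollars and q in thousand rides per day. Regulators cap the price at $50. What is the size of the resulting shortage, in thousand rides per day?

112

Rearranging demand gives qd = 673 - 8p. In a free market, 673 - 8p = 6p - 139 gives the equilibrium p* = 58, q* = 209.
The ceiling of 50 is below the equilibrium price 58, so it binds.
At p = 50: qd = 673 - 8·50 = 273 and qs = 6·50 - 139 = 161.
Shortage = qd - qs = 273 - 161 = 112.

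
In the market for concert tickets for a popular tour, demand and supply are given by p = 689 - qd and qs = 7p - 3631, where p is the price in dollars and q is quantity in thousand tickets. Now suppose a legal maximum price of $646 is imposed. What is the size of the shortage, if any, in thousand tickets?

Rearranging demand gives qd = 689 - p. Without the control the market clears where 689 - p = 7p - 3631, i.e. p* = 540 and q* = 149.
The ceiling of 646 is above the equilibrium price 540, so it is not binding; the market clears at p* = 540, q* = 149.
Since the control does not bind, there is no shortage.

0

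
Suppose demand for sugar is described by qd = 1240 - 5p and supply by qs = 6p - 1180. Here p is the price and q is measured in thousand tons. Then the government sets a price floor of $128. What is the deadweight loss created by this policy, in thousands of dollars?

Equilibrium: 1240 - 5p = 6p - 1180, so 2420 = 11p and p* = 220, q* = 140.
Since 128 is below p* = 220, the floor does not bind and the free-market outcome prevails.
Since the control does not bind, no trades are prevented and deadweight loss is zero.

0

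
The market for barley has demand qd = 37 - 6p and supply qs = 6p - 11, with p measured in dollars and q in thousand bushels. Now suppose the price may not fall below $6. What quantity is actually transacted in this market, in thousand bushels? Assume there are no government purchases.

Equilibrium: 37 - 6p = 6p - 11, so 48 = 12p and p* = 4, q* = 13.
Since 6 > 4, the floor is binding.
At p = 6: qd = 37 - 6·6 = 1 and qs = 6·6 - 11 = 25.
The quantity actually transacted is the short side, demand: 1.

1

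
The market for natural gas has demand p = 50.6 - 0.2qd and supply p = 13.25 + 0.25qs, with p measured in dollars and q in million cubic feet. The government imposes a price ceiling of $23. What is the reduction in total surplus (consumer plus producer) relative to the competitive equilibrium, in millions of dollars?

Rearranging demand gives qd = 253 - 5p; rearranging supply gives qs = 4p - 53. In a free market, 253 - 5p = 4p - 53 gives the equilibrium p* = 34, q* = 83.
Since 23 < 34, the ceiling is binding.
At p = 23: qd = 253 - 5·23 = 138 and qs = 4·23 - 53 = 39.
Quantity traded falls to 39. At q = 39 the demand price is (253 - 39)/5 = 42.8 and the supply price is (53 + 39)/4 = 23.
Deadweight loss = ½ · (42.8 - 23) · (83 - 39) = ½ · 19.8 · 44 = 435.6.

435.6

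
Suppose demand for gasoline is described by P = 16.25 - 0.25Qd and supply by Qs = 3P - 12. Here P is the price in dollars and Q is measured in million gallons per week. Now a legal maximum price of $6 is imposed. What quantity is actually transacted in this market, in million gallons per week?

Rearranging demand gives Qd = 65 - 4P. Without the control the market clears where 65 - 4P = 3P - 12, i.e. P* = 11 and Q* = 21.
The ceiling of 6 is below the equilibrium price 11, so it binds.
At P = 6: Qd = 65 - 4·6 = 41 and Qs = 3·6 - 12 = 6.
The quantity actually transacted is the short side, supply: 6.

6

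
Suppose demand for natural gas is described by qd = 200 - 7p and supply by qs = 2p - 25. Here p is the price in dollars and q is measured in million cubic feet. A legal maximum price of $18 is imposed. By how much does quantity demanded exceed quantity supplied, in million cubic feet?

63

Setting quantity demanded equal to quantity supplied, 200 - 7p = 2p - 25, gives p* = 25 and q* = 25.
The ceiling of 18 is below the equilibrium price 25, so it binds.
At p = 18: qd = 200 - 7·18 = 74 and qs = 2·18 - 25 = 11.
Shortage = qd - qs = 74 - 11 = 63.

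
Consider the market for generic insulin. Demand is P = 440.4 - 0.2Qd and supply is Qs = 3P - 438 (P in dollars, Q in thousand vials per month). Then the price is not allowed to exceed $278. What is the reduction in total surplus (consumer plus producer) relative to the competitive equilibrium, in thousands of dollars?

6489.6

Rearranging demand gives Qd = 2202 - 5P. Setting quantity demanded equal to quantity supplied, 2202 - 5P = 3P - 438, gives P* = 330 and Q* = 552.
The ceiling of 278 is below the equilibrium price 330, so it binds.
At P = 278: Qd = 2202 - 5·278 = 812 and Qs = 3·278 - 438 = 396.
Quantity traded falls to 396. At Q = 396 the demand price is (2202 - 396)/5 = 361.2 and the supply price is (438 + 396)/3 = 278.
Deadweight loss = ½ · (361.2 - 278) · (552 - 396) = ½ · 83.2 · 156 = 6489.6.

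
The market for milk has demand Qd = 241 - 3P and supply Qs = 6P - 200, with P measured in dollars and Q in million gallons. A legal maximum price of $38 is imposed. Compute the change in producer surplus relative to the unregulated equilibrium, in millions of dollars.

Equilibrium: 241 - 3P = 6P - 200, so 441 = 9P and P* = 49, Q* = 94.
Since 38 < 49, the ceiling is binding.
At P = 38: Qd = 241 - 3·38 = 127 and Qs = 6·38 - 200 = 28.
Producer surplus without the control is ½ · (49 - 100/3) · 94 = 2209/3.
With the ceiling, producers sell 28 units at 38, so PS = ½ · (38 - 100/3) · 28 = 196/3.
Change in producer surplus = 196/3 - 2209/3 = -671.

-671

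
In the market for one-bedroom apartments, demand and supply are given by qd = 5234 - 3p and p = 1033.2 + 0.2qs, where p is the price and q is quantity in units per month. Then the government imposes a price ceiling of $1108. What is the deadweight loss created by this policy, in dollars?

245760

Rearranging supply gives qs = 5p - 5166. Without the control the market clears where 5234 - 3p = 5p - 5166, i.e. p* = 1300 and q* = 1334.
Because the ceiling (1108) lies below the market-clearing price, it is binding.
At p = 1108: qd = 5234 - 3·1108 = 1910 and qs = 5·1108 - 5166 = 374.
Quantity traded falls to 374. At q = 374 the demand price is (5234 - 374)/3 = 1620 and the supply price is (5166 + 374)/5 = 1108.
Deadweight loss = ½ · (1620 - 1108) · (1334 - 374) = ½ · 512 · 960 = 245760.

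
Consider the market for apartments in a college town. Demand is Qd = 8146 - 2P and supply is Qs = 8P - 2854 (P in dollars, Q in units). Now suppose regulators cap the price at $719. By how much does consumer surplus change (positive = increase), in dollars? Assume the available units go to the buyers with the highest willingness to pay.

-1218438

Setting quantity demanded equal to quantity supplied, 8146 - 2P = 8P - 2854, gives P* = 1100 and Q* = 5946.
Since 719 < 1100, the ceiling is binding.
At P = 719: Qd = 8146 - 2·719 = 6708 and Qs = 8·719 - 2854 = 2898.
Consumer surplus without the control is ½ · (4073 - 1100) · 5946 = 8838729.
With the ceiling, 2898 units are sold at 719 (assume they go to the highest-value buyers). The demand price at Q = 2898 is 2624, so CS = ½ · [(4073 - 719) + (2624 - 719)] · 2898 = 7620291.
Change in consumer surplus = 7620291 - 8838729 = -1218438.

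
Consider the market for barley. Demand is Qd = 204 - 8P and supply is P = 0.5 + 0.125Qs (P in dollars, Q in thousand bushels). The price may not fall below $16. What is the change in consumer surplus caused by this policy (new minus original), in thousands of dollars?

Rearranging supply gives Qs = 8P - 4. In a free market, 204 - 8P = 8P - 4 gives the equilibrium P* = 13, Q* = 100.
Because the floor (16) lies above the market-clearing price, it is binding.
At P = 16: Qd = 204 - 8·16 = 76 and Qs = 8·16 - 4 = 124.
Consumer surplus without the control is ½ · (25.5 - 13) · 100 = 625.
With the floor, consumers buy 76 units at 16, so CS = ½ · (25.5 - 16) · 76 = 361.
Change in consumer surplus = 361 - 625 = -264.

-264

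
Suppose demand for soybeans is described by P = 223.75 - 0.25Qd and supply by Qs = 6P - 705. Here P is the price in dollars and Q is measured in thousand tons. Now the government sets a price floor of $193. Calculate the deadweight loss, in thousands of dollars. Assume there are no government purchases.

Rearranging demand gives Qd = 895 - 4P. Setting quantity demanded equal to quantity supplied, 895 - 4P = 6P - 705, gives P* = 160 and Q* = 255.
Because the floor (193) lies above the market-clearing price, it is binding.
At P = 193: Qd = 895 - 4·193 = 123 and Qs = 6·193 - 705 = 453.
Quantity traded falls to 123. At Q = 123 the demand price is (895 - 123)/4 = 193 and the supply price is (705 + 123)/6 = 138.
Deadweight loss = ½ · (193 - 138) · (255 - 123) = ½ · 55 · 132 = 3630.

3630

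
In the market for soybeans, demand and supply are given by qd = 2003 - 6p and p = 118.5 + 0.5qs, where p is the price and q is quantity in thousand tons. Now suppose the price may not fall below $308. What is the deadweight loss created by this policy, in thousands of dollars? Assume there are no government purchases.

Rearranging supply gives qs = 2p - 237. Equilibrium: 2003 - 6p = 2p - 237, so 2240 = 8p and p* = 280, q* = 323.
The floor of 308 is above the equilibrium price 280, so it binds.
At p = 308: qd = 2003 - 6·308 = 155 and qs = 2·308 - 237 = 379.
Quantity traded falls to 155. At q = 155 the demand price is (2003 - 155)/6 = 308 and the supply price is (237 + 155)/2 = 196.
Deadweight loss = ½ · (308 - 196) · (323 - 155) = ½ · 112 · 168 = 9408.

9408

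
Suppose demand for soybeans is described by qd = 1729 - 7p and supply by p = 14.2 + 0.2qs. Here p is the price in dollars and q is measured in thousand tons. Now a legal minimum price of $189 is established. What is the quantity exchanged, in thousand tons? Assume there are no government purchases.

406

Rearranging supply gives qs = 5p - 71. In a free market, 1729 - 7p = 5p - 71 gives the equilibrium p* = 150, q* = 679.
Because the floor (189) lies above the market-clearing price, it is binding.
At p = 189: qd = 1729 - 7·189 = 406 and qs = 5·189 - 71 = 874.
The quantity actually transacted is the short side, demand: 406.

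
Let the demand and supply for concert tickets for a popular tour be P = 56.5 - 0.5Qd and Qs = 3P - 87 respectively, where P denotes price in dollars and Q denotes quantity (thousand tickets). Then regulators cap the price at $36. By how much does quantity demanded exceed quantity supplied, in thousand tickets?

Rearranging demand gives Qd = 113 - 2P. Without the control the market clears where 113 - 2P = 3P - 87, i.e. P* = 40 and Q* = 33.
Because the ceiling (36) lies below the market-clearing price, it is binding.
At P = 36: Qd = 113 - 2·36 = 41 and Qs = 3·36 - 87 = 21.
Shortage = Qd - Qs = 41 - 21 = 20.

20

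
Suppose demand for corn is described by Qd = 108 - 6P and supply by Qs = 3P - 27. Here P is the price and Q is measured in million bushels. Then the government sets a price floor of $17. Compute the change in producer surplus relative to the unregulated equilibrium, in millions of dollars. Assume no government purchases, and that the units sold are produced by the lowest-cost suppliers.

Equilibrium: 108 - 6P = 3P - 27, so 135 = 9P and P* = 15, Q* = 18.
Because the floor (17) lies above the market-clearing price, it is binding.
At P = 17: Qd = 108 - 6·17 = 6 and Qs = 3·17 - 27 = 24.
Producer surplus without the control is ½ · (15 - 9) · 18 = 54.
With the floor, 6 units are sold at 17. The supply price at Q = 6 is 11, so PS = ½ · [(17 - 9) + (17 - 11)] · 6 = 42.
Change in producer surplus = 42 - 54 = -12.

-12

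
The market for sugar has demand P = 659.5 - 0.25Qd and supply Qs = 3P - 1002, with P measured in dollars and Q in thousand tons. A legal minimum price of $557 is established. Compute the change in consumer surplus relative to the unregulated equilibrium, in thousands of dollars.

-17908

Rearranging demand gives Qd = 2638 - 4P. Equilibrium: 2638 - 4P = 3P - 1002, so 3640 = 7P and P* = 520, Q* = 558.
Since 557 > 520, the floor is binding.
At P = 557: Qd = 2638 - 4·557 = 410 and Qs = 3·557 - 1002 = 669.
Consumer surplus without the control is ½ · (659.5 - 520) · 558 = 38920.5.
With the floor, consumers buy 410 units at 557, so CS = ½ · (659.5 - 557) · 410 = 21012.5.
Change in consumer surplus = 21012.5 - 38920.5 = -17908.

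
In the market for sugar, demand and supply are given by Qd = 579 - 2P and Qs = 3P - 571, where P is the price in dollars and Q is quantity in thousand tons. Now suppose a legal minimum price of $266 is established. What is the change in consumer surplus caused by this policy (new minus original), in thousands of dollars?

-2988

Without the control the market clears where 579 - 2P = 3P - 571, i.e. P* = 230 and Q* = 119.
Because the floor (266) lies above the market-clearing price, it is binding.
At P = 266: Qd = 579 - 2·266 = 47 and Qs = 3·266 - 571 = 227.
Consumer surplus without the control is ½ · (289.5 - 230) · 119 = 3540.25.
With the floor, consumers buy 47 units at 266, so CS = ½ · (289.5 - 266) · 47 = 552.25.
Change in consumer surplus = 552.25 - 3540.25 = -2988.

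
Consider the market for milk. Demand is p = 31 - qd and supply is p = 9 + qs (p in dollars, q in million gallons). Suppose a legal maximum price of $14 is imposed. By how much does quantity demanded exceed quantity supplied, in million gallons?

12

Rearranging demand gives qd = 31 - p; rearranging supply gives qs = p - 9. In a free market, 31 - p = p - 9 gives the equilibrium p* = 20, q* = 11.
The ceiling of 14 is below the equilibrium price 20, so it binds.
At p = 14: qd = 31 - 14 = 17 and qs = 14 - 9 = 5.
Shortage = qd - qs = 17 - 5 = 12.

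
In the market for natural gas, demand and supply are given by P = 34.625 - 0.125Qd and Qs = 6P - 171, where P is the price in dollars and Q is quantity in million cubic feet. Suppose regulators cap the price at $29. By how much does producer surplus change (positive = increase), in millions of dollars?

Rearranging demand gives Qd = 277 - 8P. Without the control the market clears where 277 - 8P = 6P - 171, i.e. P* = 32 and Q* = 21.
Because the ceiling (29) lies below the market-clearing price, it is binding.
At P = 29: Qd = 277 - 8·29 = 45 and Qs = 6·29 - 171 = 3.
Producer surplus without the control is ½ · (32 - 28.5) · 21 = 36.75.
With the ceiling, producers sell 3 units at 29, so PS = ½ · (29 - 28.5) · 3 = 0.75.
Change in producer surplus = 0.75 - 36.75 = -36.

-36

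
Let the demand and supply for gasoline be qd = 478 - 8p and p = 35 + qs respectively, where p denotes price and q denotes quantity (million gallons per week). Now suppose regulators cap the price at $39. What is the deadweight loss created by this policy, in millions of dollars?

182.25

Rearranging supply gives qs = p - 35. Without the control the market clears where 478 - 8p = p - 35, i.e. p* = 57 and q* = 22.
Since 39 < 57, the ceiling is binding.
At p = 39: qd = 478 - 8·39 = 166 and qs = 39 - 35 = 4.
Quantity traded falls to 4. At q = 4 the demand price is (478 - 4)/8 = 59.25 and the supply price is 35 + 4 = 39.
Deadweight loss = ½ · (59.25 - 39) · (22 - 4) = ½ · 20.25 · 18 = 182.25.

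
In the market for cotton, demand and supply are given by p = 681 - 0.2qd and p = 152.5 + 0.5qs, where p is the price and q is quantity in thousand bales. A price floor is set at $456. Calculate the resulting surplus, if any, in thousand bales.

0

Rearranging demand gives qd = 3405 - 5p; rearranging supply gives qs = 2p - 305. In a free market, 3405 - 5p = 2p - 305 gives the equilibrium p* = 530, q* = 755.
Since 456 is below p* = 530, the floor does not bind and the free-market outcome prevails.
Since the control does not bind, there is no surplus.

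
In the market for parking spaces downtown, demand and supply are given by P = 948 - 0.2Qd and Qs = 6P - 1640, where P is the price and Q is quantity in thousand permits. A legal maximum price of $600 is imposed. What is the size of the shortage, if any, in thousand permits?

0

Rearranging demand gives Qd = 4740 - 5P. Without the control the market clears where 4740 - 5P = 6P - 1640, i.e. P* = 580 and Q* = 1840.
Since 600 is above P* = 580, the ceiling does not bind and the free-market outcome prevails.
Since the control does not bind, there is no shortage.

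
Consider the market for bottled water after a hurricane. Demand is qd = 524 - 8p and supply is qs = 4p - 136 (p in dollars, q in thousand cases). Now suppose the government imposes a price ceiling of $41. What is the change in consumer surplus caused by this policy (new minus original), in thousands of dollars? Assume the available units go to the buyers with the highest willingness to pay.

In a free market, 524 - 8p = 4p - 136 gives the equilibrium p* = 55, q* = 84.
The ceiling of 41 is below the equilibrium price 55, so it binds.
At p = 41: qd = 524 - 8·41 = 196 and qs = 4·41 - 136 = 28.
Consumer surplus without the control is ½ · (65.5 - 55) · 84 = 441.
With the ceiling, 28 units are sold at 41 (assume they go to the highest-value buyers). The demand price at q = 28 is 62, so CS = ½ · [(65.5 - 41) + (62 - 41)] · 28 = 637.
Change in consumer surplus = 637 - 441 = 196.

196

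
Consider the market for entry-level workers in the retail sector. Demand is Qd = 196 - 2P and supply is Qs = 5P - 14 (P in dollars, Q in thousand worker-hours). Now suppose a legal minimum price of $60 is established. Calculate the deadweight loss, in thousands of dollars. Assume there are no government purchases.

In a free market, 196 - 2P = 5P - 14 gives the equilibrium P* = 30, Q* = 136.
Since 60 > 30, the floor is binding.
At P = 60: Qd = 196 - 2·60 = 76 and Qs = 5·60 - 14 = 286.
Quantity traded falls to 76. At Q = 76 the demand price is (196 - 76)/2 = 60 and the supply price is (14 + 76)/5 = 18.
Deadweight loss = ½ · (60 - 18) · (136 - 76) = ½ · 42 · 60 = 1260.

1260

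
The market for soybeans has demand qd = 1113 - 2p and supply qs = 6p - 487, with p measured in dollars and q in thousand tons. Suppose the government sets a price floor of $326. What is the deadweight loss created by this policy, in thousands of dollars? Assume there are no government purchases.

Equilibrium: 1113 - 2p = 6p - 487, so 1600 = 8p and p* = 200, q* = 713.
Because the floor (326) lies above the market-clearing price, it is binding.
At p = 326: qd = 1113 - 2·326 = 461 and qs = 6·326 - 487 = 1469.
Quantity traded falls to 461. At q = 461 the demand price is (1113 - 461)/2 = 326 and the supply price is (487 + 461)/6 = 158.
Deadweight loss = ½ · (326 - 158) · (713 - 461) = ½ · 168 · 252 = 21168.

21168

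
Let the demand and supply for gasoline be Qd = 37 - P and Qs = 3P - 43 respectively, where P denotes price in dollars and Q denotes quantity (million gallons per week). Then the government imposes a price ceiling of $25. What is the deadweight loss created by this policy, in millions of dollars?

0

In a free market, 37 - P = 3P - 43 gives the equilibrium P* = 20, Q* = 17.
Since 25 is above P* = 20, the ceiling does not bind and the free-market outcome prevails.
Since the control does not bind, no trades are prevented and deadweight loss is zero.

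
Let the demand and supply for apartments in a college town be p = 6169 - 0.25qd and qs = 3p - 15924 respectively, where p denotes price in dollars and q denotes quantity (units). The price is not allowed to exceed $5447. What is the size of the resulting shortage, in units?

2471

Rearranging demand gives qd = 24676 - 4p. In a free market, 24676 - 4p = 3p - 15924 gives the equilibrium p* = 5800, q* = 1476.
The ceiling of 5447 is below the equilibrium price 5800, so it binds.
At p = 5447: qd = 24676 - 4·5447 = 2888 and qs = 3·5447 - 15924 = 417.
Shortage = qd - qs = 2888 - 417 = 2471.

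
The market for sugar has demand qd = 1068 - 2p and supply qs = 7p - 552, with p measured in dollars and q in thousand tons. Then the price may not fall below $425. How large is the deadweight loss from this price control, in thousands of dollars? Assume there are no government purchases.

Without the control the market clears where 1068 - 2p = 7p - 552, i.e. p* = 180 and q* = 708.
Because the floor (425) lies above the market-clearing price, it is binding.
At p = 425: qd = 1068 - 2·425 = 218 and qs = 7·425 - 552 = 2423.
Quantity traded falls to 218. At q = 218 the demand price is (1068 - 218)/2 = 425 and the supply price is (552 + 218)/7 = 110.
Deadweight loss = ½ · (425 - 110) · (708 - 218) = ½ · 315 · 490 = 77175.

77175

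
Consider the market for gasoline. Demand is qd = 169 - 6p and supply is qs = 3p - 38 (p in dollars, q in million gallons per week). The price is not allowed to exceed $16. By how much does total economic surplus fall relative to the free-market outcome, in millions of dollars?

Without the control the market clears where 169 - 6p = 3p - 38, i.e. p* = 23 and q* = 31.
Because the ceiling (16) lies below the market-clearing price, it is binding.
At p = 16: qd = 169 - 6·16 = 73 and qs = 3·16 - 38 = 10.
Quantity traded falls to 10. At q = 10 the demand price is (169 - 10)/6 = 26.5 and the supply price is (38 + 10)/3 = 16.
Deadweight loss = ½ · (26.5 - 16) · (31 - 10) = ½ · 10.5 · 21 = 110.25.

110.25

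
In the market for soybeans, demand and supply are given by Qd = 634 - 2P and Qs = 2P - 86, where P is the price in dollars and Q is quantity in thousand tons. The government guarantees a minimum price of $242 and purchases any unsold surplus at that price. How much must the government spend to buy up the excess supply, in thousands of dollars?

Equilibrium: 634 - 2P = 2P - 86, so 720 = 4P and P* = 180, Q* = 274.
The floor of 242 is above the equilibrium price 180, so it binds.
At P = 242: Qd = 634 - 2·242 = 150 and Qs = 2·242 - 86 = 398.
Surplus = Qs - Qd = 248.
Government expenditure = surplus × support price = 248 × 242 = 60016.

60016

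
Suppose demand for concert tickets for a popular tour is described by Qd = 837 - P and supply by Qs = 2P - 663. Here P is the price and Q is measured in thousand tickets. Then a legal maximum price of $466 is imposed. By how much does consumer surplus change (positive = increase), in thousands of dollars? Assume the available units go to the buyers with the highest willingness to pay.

6834

Without the control the market clears where 837 - P = 2P - 663, i.e. P* = 500 and Q* = 337.
The ceiling of 466 is below the equilibrium price 500, so it binds.
At P = 466: Qd = 837 - 466 = 371 and Qs = 2·466 - 663 = 269.
Consumer surplus without the control is ½ · (837 - 500) · 337 = 56784.5.
With the ceiling, 269 units are sold at 466 (assume they go to the highest-value buyers). The demand price at Q = 269 is 568, so CS = ½ · [(837 - 466) + (568 - 466)] · 269 = 63618.5.
Change in consumer surplus = 63618.5 - 56784.5 = 6834.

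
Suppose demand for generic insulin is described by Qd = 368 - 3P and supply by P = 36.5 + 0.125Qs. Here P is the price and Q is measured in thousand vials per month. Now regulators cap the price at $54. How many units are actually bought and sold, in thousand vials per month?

140

Rearranging supply gives Qs = 8P - 292. Equilibrium: 368 - 3P = 8P - 292, so 660 = 11P and P* = 60, Q* = 188.
Because the ceiling (54) lies below the market-clearing price, it is binding.
At P = 54: Qd = 368 - 3·54 = 206 and Qs = 8·54 - 292 = 140.
The quantity actually transacted is the short side, supply: 140.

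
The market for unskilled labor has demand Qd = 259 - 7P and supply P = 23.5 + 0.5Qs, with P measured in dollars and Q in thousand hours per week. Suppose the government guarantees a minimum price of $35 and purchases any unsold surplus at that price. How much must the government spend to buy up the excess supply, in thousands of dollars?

315

Rearranging supply gives Qs = 2P - 47. Equilibrium: 259 - 7P = 2P - 47, so 306 = 9P and P* = 34, Q* = 21.
Because the floor (35) lies above the market-clearing price, it is binding.
At P = 35: Qd = 259 - 7·35 = 14 and Qs = 2·35 - 47 = 23.
Surplus = Qs - Qd = 9.
Government expenditure = surplus × support price = 9 × 35 = 315.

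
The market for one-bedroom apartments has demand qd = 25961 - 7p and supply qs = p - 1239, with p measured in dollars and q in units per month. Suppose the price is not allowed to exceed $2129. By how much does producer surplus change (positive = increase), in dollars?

In a free market, 25961 - 7p = p - 1239 gives the equilibrium p* = 3400, q* = 2161.
The ceiling of 2129 is below the equilibrium price 3400, so it binds.
At p = 2129: qd = 25961 - 7·2129 = 11058 and qs = 2129 - 1239 = 890.
Producer surplus without the control is ½ · (3400 - 1239) · 2161 = 2334960.5.
With the ceiling, producers sell 890 units at 2129, so PS = ½ · (2129 - 1239) · 890 = 396050.
Change in producer surplus = 396050 - 2334960.5 = -1938910.5.

-1938910.5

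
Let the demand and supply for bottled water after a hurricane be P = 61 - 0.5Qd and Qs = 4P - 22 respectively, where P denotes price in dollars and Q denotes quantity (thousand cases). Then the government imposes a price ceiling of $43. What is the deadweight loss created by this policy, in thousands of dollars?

Rearranging demand gives Qd = 122 - 2P. Setting quantity demanded equal to quantity supplied, 122 - 2P = 4P - 22, gives P* = 24 and Q* = 74.
Since 43 is above P* = 24, the ceiling does not bind and the free-market outcome prevails.
Since the control does not bind, no trades are prevented and deadweight loss is zero.

0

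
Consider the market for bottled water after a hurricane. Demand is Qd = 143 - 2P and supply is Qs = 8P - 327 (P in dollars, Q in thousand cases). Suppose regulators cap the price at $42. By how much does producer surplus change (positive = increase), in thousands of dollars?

-145

Equilibrium: 143 - 2P = 8P - 327, so 470 = 10P and P* = 47, Q* = 49.
The ceiling of 42 is below the equilibrium price 47, so it binds.
At P = 42: Qd = 143 - 2·42 = 59 and Qs = 8·42 - 327 = 9.
Producer surplus without the control is ½ · (47 - 40.875) · 49 = 150.0625.
With the ceiling, producers sell 9 units at 42, so PS = ½ · (42 - 40.875) · 9 = 5.0625.
Change in producer surplus = 5.0625 - 150.0625 = -145.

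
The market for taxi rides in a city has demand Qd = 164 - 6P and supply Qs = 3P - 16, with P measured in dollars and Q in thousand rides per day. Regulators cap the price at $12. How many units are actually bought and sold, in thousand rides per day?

In a free market, 164 - 6P = 3P - 16 gives the equilibrium P* = 20, Q* = 44.
The ceiling of 12 is below the equilibrium price 20, so it binds.
At P = 12: Qd = 164 - 6·12 = 92 and Qs = 3·12 - 16 = 20.
The quantity actually transacted is the short side, supply: 20.

20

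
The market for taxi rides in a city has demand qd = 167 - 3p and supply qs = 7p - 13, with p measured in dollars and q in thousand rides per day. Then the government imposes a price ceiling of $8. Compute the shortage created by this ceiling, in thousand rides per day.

Equilibrium: 167 - 3p = 7p - 13, so 180 = 10p and p* = 18, q* = 113.
Because the ceiling (8) lies below the market-clearing price, it is binding.
At p = 8: qd = 167 - 3·8 = 143 and qs = 7·8 - 13 = 43.
Shortage = qd - qs = 143 - 43 = 100.

100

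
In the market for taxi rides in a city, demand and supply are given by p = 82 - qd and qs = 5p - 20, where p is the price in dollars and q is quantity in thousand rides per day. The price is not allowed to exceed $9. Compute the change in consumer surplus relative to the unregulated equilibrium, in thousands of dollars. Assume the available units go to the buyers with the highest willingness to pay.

-600

Rearranging demand gives qd = 82 - p. Setting quantity demanded equal to quantity supplied, 82 - p = 5p - 20, gives p* = 17 and q* = 65.
The ceiling of 9 is below the equilibrium price 17, so it binds.
At p = 9: qd = 82 - 9 = 73 and qs = 5·9 - 20 = 25.
Consumer surplus without the control is ½ · (82 - 17) · 65 = 2112.5.
With the ceiling, 25 units are sold at 9 (assume they go to the highest-value buyers). The demand price at q = 25 is 57, so CS = ½ · [(82 - 9) + (57 - 9)] · 25 = 1512.5.
Change in consumer surplus = 1512.5 - 2112.5 = -600.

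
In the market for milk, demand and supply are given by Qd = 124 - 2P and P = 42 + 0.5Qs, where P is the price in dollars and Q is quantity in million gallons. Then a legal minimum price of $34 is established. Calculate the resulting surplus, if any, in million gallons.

0

Rearranging supply gives Qs = 2P - 84. Setting quantity demanded equal to quantity supplied, 124 - 2P = 2P - 84, gives P* = 52 and Q* = 20.
Since 34 is below P* = 52, the floor does not bind and the free-market outcome prevails.
Since the control does not bind, there is no surplus.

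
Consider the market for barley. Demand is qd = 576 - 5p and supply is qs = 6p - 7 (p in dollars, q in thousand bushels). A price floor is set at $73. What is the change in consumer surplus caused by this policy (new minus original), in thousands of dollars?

Setting quantity demanded equal to quantity supplied, 576 - 5p = 6p - 7, gives p* = 53 and q* = 311.
The floor of 73 is above the equilibrium price 53, so it binds.
At p = 73: qd = 576 - 5·73 = 211 and qs = 6·73 - 7 = 431.
Consumer surplus without the control is ½ · (115.2 - 53) · 311 = 9672.1.
With the floor, consumers buy 211 units at 73, so CS = ½ · (115.2 - 73) · 211 = 4452.1.
Change in consumer surplus = 4452.1 - 9672.1 = -5220.

-5220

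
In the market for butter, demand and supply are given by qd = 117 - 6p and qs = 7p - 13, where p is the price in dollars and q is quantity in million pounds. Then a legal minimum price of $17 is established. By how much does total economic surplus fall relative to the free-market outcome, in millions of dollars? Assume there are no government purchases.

273

Equilibrium: 117 - 6p = 7p - 13, so 130 = 13p and p* = 10, q* = 57.
Since 17 > 10, the floor is binding.
At p = 17: qd = 117 - 6·17 = 15 and qs = 7·17 - 13 = 106.
Quantity traded falls to 15. At q = 15 the demand price is (117 - 15)/6 = 17 and the supply price is (13 + 15)/7 = 4.
Deadweight loss = ½ · (17 - 4) · (57 - 15) = ½ · 13 · 42 = 273.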